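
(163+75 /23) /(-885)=-3824 /20355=-0.19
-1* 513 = -513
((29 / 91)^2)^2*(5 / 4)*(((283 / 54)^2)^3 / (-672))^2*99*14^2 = 10265778923798015219046675536531887255 / 43170854388056722042715765735424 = 237794.20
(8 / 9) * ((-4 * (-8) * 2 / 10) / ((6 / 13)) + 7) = 2504 / 135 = 18.55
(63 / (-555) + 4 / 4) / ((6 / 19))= 1558 / 555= 2.81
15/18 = 5/6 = 0.83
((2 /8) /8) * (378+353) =731 /32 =22.84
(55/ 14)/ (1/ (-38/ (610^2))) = -209/ 520940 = -0.00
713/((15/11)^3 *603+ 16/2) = 949003/2045773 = 0.46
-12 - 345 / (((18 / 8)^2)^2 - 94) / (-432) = -82268 / 6849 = -12.01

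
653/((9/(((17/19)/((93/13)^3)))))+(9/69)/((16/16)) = 973579772/3163536081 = 0.31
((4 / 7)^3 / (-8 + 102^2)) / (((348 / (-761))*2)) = -1522 / 77556759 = -0.00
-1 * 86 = -86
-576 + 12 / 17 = -9780 / 17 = -575.29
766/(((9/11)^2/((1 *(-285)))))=-8805170/27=-326117.41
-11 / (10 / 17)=-187 / 10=-18.70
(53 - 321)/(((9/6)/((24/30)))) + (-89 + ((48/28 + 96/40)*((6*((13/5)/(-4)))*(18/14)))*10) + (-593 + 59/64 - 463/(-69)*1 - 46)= -1069.60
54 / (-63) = -0.86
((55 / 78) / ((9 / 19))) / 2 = 1045 / 1404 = 0.74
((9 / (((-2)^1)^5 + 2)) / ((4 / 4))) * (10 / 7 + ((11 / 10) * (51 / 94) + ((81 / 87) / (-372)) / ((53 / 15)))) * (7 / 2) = -952154241 / 447881800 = -2.13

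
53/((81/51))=901/27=33.37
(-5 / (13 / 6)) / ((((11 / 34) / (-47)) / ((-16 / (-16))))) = 47940 / 143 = 335.24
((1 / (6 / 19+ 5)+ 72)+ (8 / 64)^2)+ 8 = 518437 / 6464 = 80.20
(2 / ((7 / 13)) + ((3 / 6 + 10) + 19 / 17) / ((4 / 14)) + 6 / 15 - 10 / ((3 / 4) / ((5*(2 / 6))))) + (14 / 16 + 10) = 1432091 / 42840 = 33.43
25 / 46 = 0.54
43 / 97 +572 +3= 55818 / 97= 575.44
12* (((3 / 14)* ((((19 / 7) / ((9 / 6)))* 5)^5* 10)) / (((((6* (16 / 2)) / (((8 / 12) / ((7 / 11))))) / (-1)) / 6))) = -13618544500000 / 66706983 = -204154.71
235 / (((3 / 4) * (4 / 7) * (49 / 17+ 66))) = 7.96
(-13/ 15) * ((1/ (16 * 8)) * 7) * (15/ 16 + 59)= -87269/ 30720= -2.84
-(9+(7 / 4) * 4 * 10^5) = -700009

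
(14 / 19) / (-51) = -14 / 969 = -0.01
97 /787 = 0.12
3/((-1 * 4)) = -3/4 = -0.75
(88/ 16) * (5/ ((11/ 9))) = 45/ 2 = 22.50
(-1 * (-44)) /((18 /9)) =22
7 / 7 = 1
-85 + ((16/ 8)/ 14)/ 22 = -84.99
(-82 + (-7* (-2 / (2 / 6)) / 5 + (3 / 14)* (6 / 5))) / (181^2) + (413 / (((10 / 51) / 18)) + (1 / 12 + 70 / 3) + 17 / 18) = 37937.76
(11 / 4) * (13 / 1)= 143 / 4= 35.75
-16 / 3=-5.33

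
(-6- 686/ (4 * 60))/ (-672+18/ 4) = 0.01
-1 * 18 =-18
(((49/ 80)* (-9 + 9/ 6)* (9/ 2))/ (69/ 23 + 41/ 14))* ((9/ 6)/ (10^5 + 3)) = -27783/ 531215936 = -0.00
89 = 89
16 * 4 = 64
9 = 9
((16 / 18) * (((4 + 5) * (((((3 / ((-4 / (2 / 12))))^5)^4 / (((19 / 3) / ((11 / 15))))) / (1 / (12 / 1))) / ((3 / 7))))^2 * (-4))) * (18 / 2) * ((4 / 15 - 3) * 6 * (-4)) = -19690209 / 14643899733836506046089915428503552000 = -0.00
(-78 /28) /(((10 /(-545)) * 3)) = 1417 /28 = 50.61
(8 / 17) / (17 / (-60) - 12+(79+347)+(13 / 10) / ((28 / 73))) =6720 / 5956273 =0.00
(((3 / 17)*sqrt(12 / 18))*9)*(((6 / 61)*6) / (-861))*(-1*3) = 324*sqrt(6) / 297619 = 0.00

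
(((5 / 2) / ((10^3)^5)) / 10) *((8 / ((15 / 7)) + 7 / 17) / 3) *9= 0.00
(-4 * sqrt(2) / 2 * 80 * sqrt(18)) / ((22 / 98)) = -47040 / 11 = -4276.36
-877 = -877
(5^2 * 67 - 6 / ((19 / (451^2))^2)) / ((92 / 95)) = -710043467.19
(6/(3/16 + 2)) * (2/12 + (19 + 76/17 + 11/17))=39632/595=66.61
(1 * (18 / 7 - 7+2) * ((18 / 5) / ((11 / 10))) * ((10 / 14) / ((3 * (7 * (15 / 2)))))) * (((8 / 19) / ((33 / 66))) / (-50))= 1088 / 1792175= 0.00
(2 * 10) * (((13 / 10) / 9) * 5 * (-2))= -260 / 9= -28.89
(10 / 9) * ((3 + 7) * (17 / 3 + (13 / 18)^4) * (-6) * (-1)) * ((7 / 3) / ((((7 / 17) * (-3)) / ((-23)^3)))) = 3223715089375 / 354294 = 9098983.02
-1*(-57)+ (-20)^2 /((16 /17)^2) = 8137 /16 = 508.56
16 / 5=3.20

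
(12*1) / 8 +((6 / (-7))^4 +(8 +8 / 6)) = 11.37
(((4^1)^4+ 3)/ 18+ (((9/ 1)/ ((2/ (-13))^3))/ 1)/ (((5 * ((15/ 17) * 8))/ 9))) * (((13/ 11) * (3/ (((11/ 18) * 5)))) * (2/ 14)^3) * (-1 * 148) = 1163399991/ 3773000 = 308.35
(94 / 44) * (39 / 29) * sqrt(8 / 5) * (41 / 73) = 75153 * sqrt(10) / 116435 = 2.04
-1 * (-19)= 19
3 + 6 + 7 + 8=24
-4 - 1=-5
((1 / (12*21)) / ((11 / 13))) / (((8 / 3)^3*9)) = 13 / 473088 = 0.00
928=928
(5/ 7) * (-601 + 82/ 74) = -110980/ 259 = -428.49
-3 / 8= -0.38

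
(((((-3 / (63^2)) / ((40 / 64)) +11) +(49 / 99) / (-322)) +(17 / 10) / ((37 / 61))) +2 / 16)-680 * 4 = -1340546604217 / 495384120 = -2706.08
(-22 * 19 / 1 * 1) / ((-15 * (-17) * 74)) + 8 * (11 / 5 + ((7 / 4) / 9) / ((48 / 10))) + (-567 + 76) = -160692493 / 339660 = -473.10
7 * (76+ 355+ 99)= 3710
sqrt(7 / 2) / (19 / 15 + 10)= 15 * sqrt(14) / 338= 0.17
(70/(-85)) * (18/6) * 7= -294/17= -17.29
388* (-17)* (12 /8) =-9894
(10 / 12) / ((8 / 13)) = 65 / 48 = 1.35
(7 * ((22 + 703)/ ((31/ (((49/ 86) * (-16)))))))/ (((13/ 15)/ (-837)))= 805707000/ 559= 1441336.31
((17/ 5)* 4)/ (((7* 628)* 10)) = 17/ 54950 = 0.00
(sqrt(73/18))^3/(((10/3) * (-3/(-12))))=73 * sqrt(146)/90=9.80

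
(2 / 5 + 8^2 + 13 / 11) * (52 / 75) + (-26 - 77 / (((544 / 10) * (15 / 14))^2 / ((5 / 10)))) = 8907738589 / 457776000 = 19.46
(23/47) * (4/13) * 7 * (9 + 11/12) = 10.45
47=47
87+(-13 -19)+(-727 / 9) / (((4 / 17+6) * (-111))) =5836529 / 105894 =55.12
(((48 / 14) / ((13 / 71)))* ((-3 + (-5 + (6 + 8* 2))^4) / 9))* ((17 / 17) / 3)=47438224 / 819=57922.13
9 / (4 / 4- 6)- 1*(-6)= 21 / 5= 4.20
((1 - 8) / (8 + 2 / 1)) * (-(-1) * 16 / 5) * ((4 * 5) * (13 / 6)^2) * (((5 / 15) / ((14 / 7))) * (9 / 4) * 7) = -8281 / 15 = -552.07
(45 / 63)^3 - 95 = -32460 / 343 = -94.64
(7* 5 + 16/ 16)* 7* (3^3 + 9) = 9072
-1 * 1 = -1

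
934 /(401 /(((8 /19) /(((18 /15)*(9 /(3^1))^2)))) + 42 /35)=18680 /205737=0.09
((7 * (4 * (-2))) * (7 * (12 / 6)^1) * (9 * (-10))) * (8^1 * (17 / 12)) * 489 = 391043520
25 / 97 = 0.26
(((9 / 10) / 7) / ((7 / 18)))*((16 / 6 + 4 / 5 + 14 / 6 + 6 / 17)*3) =127089 / 20825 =6.10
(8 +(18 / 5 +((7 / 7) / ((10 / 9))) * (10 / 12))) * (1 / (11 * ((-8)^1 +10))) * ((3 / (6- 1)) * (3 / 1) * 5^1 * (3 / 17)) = 6669 / 7480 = 0.89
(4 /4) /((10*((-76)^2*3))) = 1 /173280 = 0.00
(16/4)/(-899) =-4/899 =-0.00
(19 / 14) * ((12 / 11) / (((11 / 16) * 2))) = 912 / 847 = 1.08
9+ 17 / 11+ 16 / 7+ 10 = 1758 / 77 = 22.83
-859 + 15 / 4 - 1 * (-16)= -3357 / 4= -839.25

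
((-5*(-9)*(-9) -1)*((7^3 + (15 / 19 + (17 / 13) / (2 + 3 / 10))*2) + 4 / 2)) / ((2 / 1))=-401001125 / 5681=-70586.36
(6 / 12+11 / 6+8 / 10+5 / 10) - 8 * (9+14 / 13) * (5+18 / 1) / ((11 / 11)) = -721703 / 390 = -1850.52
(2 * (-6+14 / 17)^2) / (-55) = -1408 / 1445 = -0.97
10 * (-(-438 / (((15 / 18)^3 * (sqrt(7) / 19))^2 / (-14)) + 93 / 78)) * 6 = -2301674769546 / 40625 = -56656609.71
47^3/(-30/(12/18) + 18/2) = -103823/36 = -2883.97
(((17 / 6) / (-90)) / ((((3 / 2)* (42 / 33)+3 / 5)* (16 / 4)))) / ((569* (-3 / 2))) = 187 / 50882256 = 0.00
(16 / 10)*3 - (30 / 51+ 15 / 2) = -559 / 170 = -3.29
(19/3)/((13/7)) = 133/39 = 3.41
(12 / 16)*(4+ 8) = 9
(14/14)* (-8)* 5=-40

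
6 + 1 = 7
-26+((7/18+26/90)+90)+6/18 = 5851/90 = 65.01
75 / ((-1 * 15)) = -5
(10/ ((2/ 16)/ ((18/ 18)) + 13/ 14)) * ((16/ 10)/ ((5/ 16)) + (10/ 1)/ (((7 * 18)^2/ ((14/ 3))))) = 3485648/ 71685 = 48.62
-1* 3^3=-27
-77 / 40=-1.92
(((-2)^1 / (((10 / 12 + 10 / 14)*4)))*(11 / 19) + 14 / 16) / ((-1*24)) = -6797 / 237120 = -0.03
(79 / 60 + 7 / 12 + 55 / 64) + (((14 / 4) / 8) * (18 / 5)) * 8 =15.36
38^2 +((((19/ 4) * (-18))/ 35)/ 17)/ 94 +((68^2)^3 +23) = 11059316770419089/ 111860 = 98867484091.00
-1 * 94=-94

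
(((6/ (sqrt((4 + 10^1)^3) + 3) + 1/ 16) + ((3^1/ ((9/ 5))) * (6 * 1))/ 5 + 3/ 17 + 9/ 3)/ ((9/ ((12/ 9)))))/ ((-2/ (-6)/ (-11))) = -14272423/ 557940 - 1232 * sqrt(14)/ 8205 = -26.14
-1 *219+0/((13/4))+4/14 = -1531/7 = -218.71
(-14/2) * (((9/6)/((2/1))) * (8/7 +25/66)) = -703/88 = -7.99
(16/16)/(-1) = -1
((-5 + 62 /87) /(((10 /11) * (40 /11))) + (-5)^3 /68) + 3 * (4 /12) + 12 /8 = -375761 /591600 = -0.64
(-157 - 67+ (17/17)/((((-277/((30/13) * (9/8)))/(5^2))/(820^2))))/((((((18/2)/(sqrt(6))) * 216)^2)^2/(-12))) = 142036031/29762158525632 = 0.00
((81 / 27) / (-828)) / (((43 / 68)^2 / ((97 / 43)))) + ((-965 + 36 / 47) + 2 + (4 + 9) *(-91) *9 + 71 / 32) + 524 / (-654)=-3479836477408359 / 299783369696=-11607.84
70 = 70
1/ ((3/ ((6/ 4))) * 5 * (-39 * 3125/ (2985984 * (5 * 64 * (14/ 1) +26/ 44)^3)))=-59582697539742625536/ 270359375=-220383323270.16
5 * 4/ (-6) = -10/ 3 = -3.33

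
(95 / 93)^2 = 9025 / 8649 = 1.04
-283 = -283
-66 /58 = -33 /29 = -1.14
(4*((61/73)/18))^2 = 14884/431649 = 0.03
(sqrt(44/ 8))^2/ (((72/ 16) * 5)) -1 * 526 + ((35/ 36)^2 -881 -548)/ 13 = -635.61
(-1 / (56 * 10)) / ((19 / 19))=-1 / 560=-0.00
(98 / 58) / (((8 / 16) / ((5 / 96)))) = 245 / 1392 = 0.18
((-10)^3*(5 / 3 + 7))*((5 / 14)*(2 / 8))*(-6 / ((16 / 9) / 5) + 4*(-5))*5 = 11984375 / 84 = 142671.13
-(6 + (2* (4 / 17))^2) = -1798 / 289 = -6.22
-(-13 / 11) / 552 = 13 / 6072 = 0.00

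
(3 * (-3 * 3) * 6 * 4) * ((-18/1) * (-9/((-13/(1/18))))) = 5832/13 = 448.62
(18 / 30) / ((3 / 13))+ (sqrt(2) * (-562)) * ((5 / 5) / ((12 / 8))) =13 / 5 - 1124 * sqrt(2) / 3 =-527.26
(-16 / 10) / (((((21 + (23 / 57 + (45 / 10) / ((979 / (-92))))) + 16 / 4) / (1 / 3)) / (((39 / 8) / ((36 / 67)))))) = -0.19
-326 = -326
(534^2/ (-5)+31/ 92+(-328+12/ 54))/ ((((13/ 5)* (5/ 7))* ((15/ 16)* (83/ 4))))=-2045850352/ 1288575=-1587.68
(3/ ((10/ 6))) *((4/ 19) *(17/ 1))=612/ 95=6.44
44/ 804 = 11/ 201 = 0.05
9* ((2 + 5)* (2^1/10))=63/5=12.60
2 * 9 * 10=180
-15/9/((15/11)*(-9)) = 11/81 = 0.14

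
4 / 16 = 1 / 4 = 0.25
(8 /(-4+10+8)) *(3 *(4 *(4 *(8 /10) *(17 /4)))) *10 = 6528 /7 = 932.57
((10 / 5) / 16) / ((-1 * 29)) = -1 / 232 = -0.00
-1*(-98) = 98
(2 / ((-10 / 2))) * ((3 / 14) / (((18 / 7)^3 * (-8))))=49 / 77760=0.00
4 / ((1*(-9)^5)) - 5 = -5.00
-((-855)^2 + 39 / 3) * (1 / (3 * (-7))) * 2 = 69622.67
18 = 18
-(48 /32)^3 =-27 /8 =-3.38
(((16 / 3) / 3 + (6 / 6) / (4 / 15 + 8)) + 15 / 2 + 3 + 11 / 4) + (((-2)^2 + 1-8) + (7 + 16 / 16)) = 11243 / 558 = 20.15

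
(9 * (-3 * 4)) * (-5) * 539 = 291060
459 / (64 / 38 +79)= 2907 / 511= 5.69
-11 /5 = -2.20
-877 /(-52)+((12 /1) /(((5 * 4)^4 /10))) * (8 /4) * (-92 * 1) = 27182 /1625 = 16.73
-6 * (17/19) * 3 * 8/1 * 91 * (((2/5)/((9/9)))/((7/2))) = -127296/95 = -1339.96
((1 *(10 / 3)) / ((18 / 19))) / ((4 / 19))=1805 / 108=16.71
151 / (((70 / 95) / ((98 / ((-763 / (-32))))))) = 842.28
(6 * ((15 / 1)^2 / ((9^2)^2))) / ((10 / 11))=55 / 243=0.23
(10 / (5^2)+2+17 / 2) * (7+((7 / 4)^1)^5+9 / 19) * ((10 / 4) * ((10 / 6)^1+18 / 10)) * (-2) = -658537997 / 145920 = -4513.01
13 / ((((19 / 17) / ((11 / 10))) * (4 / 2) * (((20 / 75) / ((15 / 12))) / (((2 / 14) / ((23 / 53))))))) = 1932645 / 195776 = 9.87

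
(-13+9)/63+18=1130/63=17.94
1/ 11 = 0.09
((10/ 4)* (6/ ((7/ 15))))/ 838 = 225/ 5866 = 0.04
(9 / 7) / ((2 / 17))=153 / 14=10.93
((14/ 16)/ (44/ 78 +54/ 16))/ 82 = 273/ 100778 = 0.00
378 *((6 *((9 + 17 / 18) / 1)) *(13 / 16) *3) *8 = 439803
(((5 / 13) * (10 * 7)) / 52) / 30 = 35 / 2028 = 0.02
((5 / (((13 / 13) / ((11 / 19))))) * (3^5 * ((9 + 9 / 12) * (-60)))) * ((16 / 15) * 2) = -16679520 / 19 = -877869.47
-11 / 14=-0.79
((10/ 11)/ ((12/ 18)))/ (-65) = -3/ 143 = -0.02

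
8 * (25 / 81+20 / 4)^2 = 1479200 / 6561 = 225.45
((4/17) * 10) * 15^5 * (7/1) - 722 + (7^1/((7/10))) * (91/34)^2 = 7228874089/578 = 12506702.58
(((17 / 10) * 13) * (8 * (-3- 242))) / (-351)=3332 / 27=123.41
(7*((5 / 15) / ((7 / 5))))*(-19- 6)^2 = 3125 / 3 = 1041.67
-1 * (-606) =606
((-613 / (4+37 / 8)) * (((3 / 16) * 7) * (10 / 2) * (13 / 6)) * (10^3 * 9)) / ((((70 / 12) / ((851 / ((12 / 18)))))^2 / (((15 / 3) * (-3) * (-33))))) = -1509095026617750 / 7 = -215585003802535.71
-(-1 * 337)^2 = -113569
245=245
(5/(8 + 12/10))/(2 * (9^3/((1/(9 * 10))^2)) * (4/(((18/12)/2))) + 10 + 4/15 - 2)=375/43460069704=0.00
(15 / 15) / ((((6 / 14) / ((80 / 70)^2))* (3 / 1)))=64 / 63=1.02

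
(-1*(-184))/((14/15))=197.14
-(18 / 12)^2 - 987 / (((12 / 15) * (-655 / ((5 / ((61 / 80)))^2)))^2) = -8455276296609 / 950433909604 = -8.90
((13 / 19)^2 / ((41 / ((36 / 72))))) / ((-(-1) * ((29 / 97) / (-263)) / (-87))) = 12934077 / 29602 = 436.93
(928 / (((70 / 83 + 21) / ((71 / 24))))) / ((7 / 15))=3417940 / 12691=269.32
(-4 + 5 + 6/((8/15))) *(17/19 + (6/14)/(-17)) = 6881/646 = 10.65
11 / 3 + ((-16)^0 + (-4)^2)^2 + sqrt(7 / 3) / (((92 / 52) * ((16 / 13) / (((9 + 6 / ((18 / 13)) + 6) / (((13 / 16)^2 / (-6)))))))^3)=878 / 3 - 6393430016 * sqrt(21) / 36501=-802380.60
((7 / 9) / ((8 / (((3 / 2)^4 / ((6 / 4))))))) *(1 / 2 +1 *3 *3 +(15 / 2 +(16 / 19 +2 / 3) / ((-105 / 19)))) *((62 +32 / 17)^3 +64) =843789836659 / 589560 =1431219.62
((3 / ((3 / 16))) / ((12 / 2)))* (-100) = -800 / 3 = -266.67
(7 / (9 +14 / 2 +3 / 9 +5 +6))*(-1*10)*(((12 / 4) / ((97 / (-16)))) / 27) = 560 / 11931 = 0.05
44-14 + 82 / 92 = 1421 / 46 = 30.89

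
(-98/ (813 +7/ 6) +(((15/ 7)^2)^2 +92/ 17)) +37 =12636678814/ 199391045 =63.38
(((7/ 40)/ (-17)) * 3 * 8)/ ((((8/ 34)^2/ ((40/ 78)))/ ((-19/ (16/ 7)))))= 15827/ 832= 19.02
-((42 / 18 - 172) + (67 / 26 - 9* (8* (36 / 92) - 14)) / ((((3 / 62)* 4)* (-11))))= 8557675 / 39468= 216.83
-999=-999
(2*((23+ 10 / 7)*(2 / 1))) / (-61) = -1.60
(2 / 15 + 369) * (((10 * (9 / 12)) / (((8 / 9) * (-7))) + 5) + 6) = 867727 / 240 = 3615.53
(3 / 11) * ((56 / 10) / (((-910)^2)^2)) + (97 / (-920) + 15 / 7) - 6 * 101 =-37422956008562987 / 61962375475000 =-603.96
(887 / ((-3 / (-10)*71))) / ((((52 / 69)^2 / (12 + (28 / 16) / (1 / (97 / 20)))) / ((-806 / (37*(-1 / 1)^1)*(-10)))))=-357611271105 / 1092832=-327233.53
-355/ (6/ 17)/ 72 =-6035/ 432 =-13.97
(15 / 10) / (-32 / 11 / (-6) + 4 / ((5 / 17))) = 495 / 4648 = 0.11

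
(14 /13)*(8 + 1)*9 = 87.23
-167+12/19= -3161/19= -166.37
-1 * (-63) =63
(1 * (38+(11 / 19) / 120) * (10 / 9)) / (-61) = -86651 / 125172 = -0.69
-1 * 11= -11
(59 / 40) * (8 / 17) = 59 / 85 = 0.69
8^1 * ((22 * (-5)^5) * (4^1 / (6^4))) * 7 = -962500 / 81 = -11882.72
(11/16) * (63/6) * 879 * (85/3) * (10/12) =9588425/64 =149819.14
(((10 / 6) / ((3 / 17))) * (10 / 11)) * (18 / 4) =425 / 11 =38.64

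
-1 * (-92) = 92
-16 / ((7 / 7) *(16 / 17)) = -17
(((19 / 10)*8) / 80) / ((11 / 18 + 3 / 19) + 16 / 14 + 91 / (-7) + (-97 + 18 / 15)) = -0.00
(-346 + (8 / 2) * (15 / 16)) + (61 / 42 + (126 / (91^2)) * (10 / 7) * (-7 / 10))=-4838179 / 14196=-340.81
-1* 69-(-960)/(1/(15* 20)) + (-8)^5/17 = 4862059/17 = 286003.47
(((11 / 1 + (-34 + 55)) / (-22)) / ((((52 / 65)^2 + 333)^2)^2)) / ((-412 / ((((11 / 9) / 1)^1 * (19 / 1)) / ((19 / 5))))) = 7812500 / 4486960216844324847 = 0.00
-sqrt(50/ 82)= -5 * sqrt(41)/ 41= -0.78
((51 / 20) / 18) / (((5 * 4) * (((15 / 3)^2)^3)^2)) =17 / 585937500000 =0.00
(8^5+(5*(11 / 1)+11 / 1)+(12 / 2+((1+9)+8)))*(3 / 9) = 32858 / 3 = 10952.67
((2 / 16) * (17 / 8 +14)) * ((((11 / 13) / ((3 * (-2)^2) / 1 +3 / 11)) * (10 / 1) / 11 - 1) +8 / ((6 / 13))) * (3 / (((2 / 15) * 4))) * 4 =1237325 / 1664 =743.58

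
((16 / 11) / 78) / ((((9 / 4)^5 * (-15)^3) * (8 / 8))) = -8192 / 85495570875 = -0.00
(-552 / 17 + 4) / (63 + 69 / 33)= -0.44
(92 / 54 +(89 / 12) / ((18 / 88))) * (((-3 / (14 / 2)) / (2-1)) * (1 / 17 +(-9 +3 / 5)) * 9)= 145345 / 119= 1221.39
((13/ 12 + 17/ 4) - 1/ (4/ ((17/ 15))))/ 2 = 101/ 40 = 2.52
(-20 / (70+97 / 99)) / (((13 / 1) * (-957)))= 60 / 2649179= 0.00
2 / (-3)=-2 / 3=-0.67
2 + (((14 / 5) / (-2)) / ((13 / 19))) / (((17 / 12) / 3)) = -2578 / 1105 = -2.33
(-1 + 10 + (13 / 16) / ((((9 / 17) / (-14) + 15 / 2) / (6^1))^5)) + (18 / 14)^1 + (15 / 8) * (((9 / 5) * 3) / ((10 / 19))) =1184836677619489 / 39764598702080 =29.80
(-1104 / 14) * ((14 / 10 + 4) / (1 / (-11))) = 163944 / 35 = 4684.11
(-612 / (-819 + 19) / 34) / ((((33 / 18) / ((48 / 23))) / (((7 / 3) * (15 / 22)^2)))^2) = 32148900 / 937155769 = 0.03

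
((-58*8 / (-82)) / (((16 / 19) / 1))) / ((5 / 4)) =1102 / 205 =5.38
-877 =-877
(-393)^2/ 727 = 154449/ 727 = 212.45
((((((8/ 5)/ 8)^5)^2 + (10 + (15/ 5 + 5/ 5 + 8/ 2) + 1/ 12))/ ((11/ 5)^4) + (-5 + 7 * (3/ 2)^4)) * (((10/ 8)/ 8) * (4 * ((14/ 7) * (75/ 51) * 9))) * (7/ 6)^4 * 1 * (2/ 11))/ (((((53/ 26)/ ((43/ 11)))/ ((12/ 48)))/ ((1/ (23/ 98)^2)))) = 48016044047941815209/ 31719218632992000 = 1513.78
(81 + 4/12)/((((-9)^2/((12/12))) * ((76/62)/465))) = 586210/1539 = 380.90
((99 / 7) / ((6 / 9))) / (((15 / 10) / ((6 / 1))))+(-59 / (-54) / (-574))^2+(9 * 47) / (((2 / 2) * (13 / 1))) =1466244871957 / 12489776208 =117.40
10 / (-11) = -10 / 11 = -0.91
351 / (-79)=-351 / 79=-4.44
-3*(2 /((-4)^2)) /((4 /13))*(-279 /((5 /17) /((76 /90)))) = 390507 /400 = 976.27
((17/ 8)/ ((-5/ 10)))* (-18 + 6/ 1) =51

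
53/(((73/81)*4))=4293/292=14.70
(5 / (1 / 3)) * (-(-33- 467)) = 7500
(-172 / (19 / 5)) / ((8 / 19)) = -215 / 2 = -107.50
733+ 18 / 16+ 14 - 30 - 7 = 5689 / 8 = 711.12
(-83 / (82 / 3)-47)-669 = -58961 / 82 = -719.04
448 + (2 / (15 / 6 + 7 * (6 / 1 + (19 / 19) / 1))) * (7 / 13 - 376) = 580348 / 1339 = 433.42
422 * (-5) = -2110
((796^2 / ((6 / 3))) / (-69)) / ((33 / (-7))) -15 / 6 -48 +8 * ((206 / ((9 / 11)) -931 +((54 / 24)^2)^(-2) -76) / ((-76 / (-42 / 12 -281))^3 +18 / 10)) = -579899524395124135 / 241850667803382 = -2397.76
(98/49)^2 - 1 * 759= -755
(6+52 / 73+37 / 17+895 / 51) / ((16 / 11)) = 270677 / 14892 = 18.18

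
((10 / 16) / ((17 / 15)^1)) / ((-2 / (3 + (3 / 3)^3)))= -75 / 68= -1.10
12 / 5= 2.40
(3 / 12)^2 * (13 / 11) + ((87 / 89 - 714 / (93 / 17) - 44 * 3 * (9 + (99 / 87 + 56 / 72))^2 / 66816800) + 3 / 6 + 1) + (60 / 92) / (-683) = -46280997539611270451977 / 361666565626579210800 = -127.97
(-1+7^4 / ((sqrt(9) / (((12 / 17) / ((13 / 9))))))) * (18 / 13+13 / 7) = 25433425 / 20111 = 1264.65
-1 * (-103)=103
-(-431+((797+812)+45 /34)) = -40097 /34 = -1179.32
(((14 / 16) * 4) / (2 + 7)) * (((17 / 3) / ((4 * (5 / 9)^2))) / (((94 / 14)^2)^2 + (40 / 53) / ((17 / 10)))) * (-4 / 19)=-772298457 / 4177675331950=-0.00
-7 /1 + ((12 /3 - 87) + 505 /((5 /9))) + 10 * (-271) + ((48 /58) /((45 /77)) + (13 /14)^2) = -1888.72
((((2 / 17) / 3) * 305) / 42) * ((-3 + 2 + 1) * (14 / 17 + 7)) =0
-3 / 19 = -0.16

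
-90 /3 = -30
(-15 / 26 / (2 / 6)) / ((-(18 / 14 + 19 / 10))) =1575 / 2899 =0.54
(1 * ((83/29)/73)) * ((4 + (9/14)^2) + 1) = 88063/414932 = 0.21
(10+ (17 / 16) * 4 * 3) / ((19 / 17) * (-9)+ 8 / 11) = -17017 / 6980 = -2.44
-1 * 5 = -5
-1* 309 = -309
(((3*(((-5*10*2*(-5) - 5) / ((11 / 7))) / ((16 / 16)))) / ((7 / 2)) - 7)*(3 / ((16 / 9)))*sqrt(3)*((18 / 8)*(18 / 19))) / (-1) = -575181*sqrt(3) / 608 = -1638.56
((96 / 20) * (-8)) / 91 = -192 / 455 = -0.42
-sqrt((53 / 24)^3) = -53 * sqrt(318) / 288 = -3.28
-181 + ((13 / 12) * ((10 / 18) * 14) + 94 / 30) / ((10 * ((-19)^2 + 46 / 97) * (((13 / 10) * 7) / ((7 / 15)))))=-334137815213 / 1846066950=-181.00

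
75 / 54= 25 / 18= 1.39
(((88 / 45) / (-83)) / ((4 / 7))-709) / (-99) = 2648269 / 369765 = 7.16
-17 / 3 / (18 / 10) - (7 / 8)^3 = -52781 / 13824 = -3.82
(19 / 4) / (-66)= -19 / 264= -0.07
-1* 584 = -584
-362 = -362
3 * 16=48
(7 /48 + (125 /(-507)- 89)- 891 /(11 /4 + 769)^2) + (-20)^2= 296711115023 /954368688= 310.90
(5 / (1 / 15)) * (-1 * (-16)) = 1200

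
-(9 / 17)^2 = -0.28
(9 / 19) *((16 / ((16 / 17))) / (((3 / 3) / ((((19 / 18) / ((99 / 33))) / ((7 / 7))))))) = 17 / 6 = 2.83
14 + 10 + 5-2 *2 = 25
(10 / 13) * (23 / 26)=0.68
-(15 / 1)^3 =-3375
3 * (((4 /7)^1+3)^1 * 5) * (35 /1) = 1875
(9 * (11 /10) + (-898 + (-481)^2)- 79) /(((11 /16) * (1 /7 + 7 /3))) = 8796858 /65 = 135336.28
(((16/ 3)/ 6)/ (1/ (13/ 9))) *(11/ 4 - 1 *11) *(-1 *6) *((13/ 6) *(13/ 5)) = 48334/ 135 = 358.03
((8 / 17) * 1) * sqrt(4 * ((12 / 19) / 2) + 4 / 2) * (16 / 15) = 128 * sqrt(1178) / 4845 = 0.91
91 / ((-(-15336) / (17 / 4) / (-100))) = -2.52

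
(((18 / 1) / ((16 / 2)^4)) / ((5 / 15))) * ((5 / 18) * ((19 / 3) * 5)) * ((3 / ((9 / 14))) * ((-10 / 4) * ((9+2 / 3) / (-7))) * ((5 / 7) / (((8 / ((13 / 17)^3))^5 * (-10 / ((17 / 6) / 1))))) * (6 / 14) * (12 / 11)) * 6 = -3525428381345500888375 / 6090508473459639002630979584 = -0.00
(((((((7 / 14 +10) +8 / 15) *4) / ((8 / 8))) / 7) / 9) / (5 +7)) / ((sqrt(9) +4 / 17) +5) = 5627 / 793800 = 0.01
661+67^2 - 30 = 5120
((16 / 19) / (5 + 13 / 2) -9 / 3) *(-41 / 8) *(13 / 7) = 681707 / 24472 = 27.86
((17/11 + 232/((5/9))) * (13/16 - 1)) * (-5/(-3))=-23053/176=-130.98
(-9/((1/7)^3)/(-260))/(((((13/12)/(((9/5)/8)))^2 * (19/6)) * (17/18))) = 0.17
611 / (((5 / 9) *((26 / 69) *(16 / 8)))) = 29187 / 20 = 1459.35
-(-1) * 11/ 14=11/ 14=0.79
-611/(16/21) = -12831/16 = -801.94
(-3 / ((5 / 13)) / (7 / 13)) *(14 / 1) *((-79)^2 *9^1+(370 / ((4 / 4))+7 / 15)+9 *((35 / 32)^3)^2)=-11469328.62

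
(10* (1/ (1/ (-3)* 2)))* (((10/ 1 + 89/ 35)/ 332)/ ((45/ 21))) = -439/ 1660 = -0.26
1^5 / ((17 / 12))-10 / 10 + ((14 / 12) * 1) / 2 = 59 / 204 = 0.29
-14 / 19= -0.74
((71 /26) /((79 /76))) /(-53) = -2698 /54431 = -0.05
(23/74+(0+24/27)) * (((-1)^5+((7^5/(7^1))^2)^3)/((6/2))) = 8504077992948475839200/111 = 76613315251788070623.42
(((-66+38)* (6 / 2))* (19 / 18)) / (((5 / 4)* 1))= -1064 / 15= -70.93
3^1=3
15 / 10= 3 / 2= 1.50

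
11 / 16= 0.69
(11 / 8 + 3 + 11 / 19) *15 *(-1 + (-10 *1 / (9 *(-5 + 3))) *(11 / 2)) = 152.75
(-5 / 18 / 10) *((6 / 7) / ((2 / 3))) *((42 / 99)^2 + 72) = -19651 / 7623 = -2.58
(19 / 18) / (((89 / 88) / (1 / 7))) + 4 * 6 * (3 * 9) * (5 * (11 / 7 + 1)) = 46715156 / 5607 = 8331.58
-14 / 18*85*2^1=-1190 / 9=-132.22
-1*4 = -4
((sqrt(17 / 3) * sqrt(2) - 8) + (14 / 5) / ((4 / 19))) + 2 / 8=sqrt(102) / 3 + 111 / 20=8.92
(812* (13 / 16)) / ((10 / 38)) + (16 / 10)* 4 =50269 / 20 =2513.45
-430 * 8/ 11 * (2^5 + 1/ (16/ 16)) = -10320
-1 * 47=-47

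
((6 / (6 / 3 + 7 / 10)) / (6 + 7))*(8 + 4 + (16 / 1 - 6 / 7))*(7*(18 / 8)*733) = 696350 / 13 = 53565.38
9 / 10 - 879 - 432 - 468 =-17781 / 10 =-1778.10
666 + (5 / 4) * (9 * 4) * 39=2421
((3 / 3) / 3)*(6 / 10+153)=256 / 5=51.20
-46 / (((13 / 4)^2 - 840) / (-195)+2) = -143520 / 19511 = -7.36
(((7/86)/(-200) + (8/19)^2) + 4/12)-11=-195399581/18627600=-10.49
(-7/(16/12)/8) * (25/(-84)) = 25/128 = 0.20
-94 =-94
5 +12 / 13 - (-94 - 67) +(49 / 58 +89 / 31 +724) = 20911289 / 23374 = 894.64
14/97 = 0.14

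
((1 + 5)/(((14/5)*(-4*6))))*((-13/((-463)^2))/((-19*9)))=-65/2052797544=-0.00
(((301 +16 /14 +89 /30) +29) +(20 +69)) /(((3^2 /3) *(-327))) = -88853 /206010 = -0.43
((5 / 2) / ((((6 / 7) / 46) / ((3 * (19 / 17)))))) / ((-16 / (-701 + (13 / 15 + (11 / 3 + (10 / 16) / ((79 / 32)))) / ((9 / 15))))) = 7536443005 / 386784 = 19484.89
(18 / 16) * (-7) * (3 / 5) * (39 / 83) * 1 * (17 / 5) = -125307 / 16600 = -7.55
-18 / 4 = -9 / 2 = -4.50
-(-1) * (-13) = -13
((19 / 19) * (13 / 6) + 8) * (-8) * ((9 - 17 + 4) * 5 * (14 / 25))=13664 / 15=910.93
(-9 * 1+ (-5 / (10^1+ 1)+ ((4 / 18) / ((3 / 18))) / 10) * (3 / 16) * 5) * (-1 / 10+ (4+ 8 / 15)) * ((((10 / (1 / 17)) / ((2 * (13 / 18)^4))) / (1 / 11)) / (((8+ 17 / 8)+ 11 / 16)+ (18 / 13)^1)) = -64757192472 / 5573789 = -11618.16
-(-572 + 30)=542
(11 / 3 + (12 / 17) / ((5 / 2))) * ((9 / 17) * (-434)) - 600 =-2178114 / 1445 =-1507.35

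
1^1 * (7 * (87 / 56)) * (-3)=-32.62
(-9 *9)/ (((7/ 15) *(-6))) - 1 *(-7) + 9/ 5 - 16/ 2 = 2081/ 70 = 29.73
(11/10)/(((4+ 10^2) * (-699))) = -11/726960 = -0.00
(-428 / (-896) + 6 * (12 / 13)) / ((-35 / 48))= -52557 / 6370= -8.25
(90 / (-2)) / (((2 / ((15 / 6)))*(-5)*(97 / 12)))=1.39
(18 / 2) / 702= 1 / 78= 0.01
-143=-143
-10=-10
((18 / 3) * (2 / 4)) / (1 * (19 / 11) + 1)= 11 / 10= 1.10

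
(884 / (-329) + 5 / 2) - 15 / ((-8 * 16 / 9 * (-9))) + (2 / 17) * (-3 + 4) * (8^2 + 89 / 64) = 7.39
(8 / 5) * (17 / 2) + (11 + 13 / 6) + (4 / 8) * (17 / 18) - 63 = -6437 / 180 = -35.76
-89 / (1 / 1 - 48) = 89 / 47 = 1.89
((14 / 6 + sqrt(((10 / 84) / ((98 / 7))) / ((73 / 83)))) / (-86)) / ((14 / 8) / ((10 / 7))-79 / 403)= -56420 / 2139723-4030 * sqrt(90885) / 1093398453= -0.03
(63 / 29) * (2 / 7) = 18 / 29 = 0.62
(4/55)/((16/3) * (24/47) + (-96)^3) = -47/571758880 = -0.00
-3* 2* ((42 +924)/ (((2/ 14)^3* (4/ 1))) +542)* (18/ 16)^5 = -29539793691/ 32768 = -901482.96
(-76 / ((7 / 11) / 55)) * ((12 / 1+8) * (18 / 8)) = -2069100 / 7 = -295585.71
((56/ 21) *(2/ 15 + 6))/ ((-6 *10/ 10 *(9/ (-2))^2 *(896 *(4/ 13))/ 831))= -82823/ 204120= -0.41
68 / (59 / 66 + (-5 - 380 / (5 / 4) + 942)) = 264 / 2461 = 0.11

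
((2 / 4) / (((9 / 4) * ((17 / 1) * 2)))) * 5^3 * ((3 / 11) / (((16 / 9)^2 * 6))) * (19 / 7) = 21375 / 670208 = 0.03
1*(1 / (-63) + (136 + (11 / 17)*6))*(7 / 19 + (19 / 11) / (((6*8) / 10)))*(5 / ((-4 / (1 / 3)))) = -2736042205 / 64465632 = -42.44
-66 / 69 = -22 / 23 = -0.96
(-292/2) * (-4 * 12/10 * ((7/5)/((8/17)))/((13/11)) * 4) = 2293368/325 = 7056.52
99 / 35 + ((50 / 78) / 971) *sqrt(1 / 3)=25 *sqrt(3) / 113607 + 99 / 35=2.83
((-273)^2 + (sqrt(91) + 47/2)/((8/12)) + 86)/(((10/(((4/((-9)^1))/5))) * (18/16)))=-1194404/2025 - 8 * sqrt(91)/675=-589.94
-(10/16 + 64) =-517/8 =-64.62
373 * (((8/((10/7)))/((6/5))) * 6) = 10444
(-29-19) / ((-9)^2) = -16 / 27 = -0.59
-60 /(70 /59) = -354 /7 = -50.57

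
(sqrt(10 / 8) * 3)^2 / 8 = 45 / 32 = 1.41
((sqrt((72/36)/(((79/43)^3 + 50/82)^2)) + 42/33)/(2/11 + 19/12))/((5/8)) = 573722512 * sqrt(2)/4310941535 + 1344/1165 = 1.34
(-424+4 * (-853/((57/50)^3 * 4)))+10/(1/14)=-159219812/185193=-859.75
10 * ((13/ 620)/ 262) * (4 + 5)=117/ 16244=0.01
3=3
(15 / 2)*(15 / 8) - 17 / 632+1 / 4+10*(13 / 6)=136331 / 3792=35.95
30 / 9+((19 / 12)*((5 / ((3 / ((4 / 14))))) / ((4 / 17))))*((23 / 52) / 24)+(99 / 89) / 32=191852809 / 55980288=3.43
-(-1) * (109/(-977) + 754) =736549/977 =753.89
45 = 45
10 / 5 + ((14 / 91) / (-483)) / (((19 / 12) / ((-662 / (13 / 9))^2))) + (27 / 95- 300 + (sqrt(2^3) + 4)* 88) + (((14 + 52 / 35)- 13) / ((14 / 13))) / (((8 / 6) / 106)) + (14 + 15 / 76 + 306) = 176* sqrt(2) + 242619640429 / 470443610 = 764.63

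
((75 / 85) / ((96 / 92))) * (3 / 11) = 345 / 1496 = 0.23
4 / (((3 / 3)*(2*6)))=1 / 3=0.33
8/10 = 4/5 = 0.80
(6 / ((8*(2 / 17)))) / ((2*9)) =17 / 48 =0.35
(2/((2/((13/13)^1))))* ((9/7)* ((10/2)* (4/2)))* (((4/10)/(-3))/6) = -2/7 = -0.29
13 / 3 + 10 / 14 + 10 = 316 / 21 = 15.05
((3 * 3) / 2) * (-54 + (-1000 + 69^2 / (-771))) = -2452185 / 514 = -4770.79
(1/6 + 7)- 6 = 7/6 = 1.17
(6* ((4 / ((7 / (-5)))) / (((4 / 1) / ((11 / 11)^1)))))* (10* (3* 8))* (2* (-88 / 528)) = 2400 / 7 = 342.86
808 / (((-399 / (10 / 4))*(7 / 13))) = -26260 / 2793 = -9.40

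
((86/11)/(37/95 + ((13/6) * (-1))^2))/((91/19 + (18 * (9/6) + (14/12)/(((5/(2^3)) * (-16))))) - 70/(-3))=0.03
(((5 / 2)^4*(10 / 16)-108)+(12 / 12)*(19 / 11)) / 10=-115257 / 14080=-8.19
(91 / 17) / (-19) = -91 / 323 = -0.28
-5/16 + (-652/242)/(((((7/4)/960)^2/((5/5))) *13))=-76913434985/1233232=-62367.37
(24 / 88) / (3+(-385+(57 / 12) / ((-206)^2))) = -169744 / 237754693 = -0.00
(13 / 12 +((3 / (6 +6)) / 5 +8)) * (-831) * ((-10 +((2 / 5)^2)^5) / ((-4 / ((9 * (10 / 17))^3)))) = -5403228694009092 / 1919140625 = -2815441.78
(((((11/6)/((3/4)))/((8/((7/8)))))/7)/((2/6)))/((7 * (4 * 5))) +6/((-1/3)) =-241909/13440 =-18.00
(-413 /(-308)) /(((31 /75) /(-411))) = -1333.34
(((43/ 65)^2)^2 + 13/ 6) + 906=97288568431/ 107103750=908.36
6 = 6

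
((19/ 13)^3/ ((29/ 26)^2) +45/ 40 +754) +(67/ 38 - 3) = 1256993675/ 1661816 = 756.40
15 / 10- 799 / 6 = -395 / 3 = -131.67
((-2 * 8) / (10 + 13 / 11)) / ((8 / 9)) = -66 / 41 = -1.61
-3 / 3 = -1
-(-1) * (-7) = -7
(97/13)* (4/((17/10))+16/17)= 5432/221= 24.58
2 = 2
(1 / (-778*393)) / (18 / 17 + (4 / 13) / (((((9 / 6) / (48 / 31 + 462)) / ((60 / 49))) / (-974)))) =335699 / 11639993064778116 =0.00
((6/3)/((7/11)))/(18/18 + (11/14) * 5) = 44/69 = 0.64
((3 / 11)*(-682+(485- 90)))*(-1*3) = 2583 / 11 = 234.82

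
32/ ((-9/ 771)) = -8224/ 3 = -2741.33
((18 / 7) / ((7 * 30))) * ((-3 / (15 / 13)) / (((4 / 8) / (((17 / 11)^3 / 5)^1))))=-383214 / 8152375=-0.05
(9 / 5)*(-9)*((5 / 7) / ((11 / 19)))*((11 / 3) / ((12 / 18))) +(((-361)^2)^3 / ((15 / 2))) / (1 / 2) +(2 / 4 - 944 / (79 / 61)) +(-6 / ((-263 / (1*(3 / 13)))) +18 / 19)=318039480811443401587802 / 538851495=590217311750138.88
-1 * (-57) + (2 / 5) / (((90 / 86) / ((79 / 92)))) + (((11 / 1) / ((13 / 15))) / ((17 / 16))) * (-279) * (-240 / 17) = 1831844244679 / 38884950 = 47109.34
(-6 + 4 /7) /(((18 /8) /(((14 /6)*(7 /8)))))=-4.93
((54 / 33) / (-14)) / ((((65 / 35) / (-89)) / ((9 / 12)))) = 2403 / 572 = 4.20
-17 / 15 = -1.13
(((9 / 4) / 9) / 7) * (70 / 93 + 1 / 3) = 101 / 2604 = 0.04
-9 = -9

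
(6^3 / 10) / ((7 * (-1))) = -108 / 35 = -3.09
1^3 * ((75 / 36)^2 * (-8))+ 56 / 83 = -50867 / 1494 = -34.05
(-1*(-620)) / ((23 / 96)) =59520 / 23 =2587.83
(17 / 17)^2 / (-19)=-1 / 19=-0.05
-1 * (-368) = 368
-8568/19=-450.95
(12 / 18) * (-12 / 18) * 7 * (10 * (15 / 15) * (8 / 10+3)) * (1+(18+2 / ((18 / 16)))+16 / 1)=-352184 / 81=-4347.95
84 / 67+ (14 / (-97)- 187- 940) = -7317163 / 6499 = -1125.89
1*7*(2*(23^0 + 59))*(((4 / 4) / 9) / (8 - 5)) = 280 / 9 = 31.11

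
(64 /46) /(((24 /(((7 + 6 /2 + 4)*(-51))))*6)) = -476 /69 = -6.90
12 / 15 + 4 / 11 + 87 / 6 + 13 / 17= 30721 / 1870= 16.43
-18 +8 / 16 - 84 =-101.50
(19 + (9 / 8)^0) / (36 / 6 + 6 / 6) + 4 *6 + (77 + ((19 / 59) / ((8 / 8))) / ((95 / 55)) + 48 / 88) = 475148 / 4543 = 104.59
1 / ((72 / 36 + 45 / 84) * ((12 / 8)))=56 / 213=0.26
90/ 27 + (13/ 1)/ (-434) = 4301/ 1302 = 3.30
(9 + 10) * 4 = 76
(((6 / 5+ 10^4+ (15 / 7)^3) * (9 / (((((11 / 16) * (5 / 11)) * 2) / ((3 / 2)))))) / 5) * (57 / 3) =35230650516 / 42875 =821706.13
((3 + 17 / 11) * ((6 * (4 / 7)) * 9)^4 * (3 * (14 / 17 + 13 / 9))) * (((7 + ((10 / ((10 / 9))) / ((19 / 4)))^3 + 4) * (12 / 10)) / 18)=102479127196262400 / 3079601833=33276745.75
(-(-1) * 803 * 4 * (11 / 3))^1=35332 / 3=11777.33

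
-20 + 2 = -18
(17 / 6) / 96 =0.03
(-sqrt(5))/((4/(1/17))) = -sqrt(5)/68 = -0.03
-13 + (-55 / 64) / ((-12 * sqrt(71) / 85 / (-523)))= -2445025 * sqrt(71) / 54528 - 13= -390.83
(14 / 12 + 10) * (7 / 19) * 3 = 469 / 38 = 12.34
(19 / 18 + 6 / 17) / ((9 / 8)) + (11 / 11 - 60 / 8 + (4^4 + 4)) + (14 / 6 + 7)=727291 / 2754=264.09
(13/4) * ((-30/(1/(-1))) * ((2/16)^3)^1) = 0.19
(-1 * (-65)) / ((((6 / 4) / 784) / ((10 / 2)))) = 509600 / 3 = 169866.67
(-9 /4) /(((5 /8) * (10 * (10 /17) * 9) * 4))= -17 /1000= -0.02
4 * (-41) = -164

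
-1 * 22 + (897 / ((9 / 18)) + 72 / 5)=8932 / 5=1786.40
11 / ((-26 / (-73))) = 803 / 26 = 30.88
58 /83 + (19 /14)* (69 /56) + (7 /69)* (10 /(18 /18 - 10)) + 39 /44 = 1397810087 /444506832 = 3.14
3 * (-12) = -36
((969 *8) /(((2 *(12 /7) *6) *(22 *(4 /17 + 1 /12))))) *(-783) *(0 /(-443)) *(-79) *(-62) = 0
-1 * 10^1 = -10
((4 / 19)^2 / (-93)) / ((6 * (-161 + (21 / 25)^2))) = 625 / 1261304037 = 0.00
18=18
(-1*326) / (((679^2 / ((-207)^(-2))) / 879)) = -95518 / 6585048603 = -0.00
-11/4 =-2.75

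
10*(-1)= -10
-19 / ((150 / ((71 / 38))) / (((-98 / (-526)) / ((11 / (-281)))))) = 977599 / 867900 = 1.13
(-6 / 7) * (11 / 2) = -33 / 7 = -4.71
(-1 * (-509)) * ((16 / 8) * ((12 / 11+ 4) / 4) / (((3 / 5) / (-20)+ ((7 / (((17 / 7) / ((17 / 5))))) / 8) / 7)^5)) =4560640000000000 / 225622639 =20213574.40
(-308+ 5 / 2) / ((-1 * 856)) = 611 / 1712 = 0.36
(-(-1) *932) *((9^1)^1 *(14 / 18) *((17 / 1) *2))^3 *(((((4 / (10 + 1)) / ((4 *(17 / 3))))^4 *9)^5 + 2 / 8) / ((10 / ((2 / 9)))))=1748123692110688582761792074151803550538660843990744 / 25043664689641920285819721230978945923665965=69803030.58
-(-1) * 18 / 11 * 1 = 18 / 11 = 1.64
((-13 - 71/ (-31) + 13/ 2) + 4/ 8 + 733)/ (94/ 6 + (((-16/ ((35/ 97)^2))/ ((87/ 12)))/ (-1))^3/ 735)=248330743419071250000/ 7591031059030827227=32.71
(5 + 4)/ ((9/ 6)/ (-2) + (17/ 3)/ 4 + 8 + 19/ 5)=0.72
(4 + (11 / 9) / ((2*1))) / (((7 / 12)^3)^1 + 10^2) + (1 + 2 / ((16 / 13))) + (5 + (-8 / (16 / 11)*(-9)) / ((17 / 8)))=729149963 / 23547448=30.97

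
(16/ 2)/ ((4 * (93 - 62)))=0.06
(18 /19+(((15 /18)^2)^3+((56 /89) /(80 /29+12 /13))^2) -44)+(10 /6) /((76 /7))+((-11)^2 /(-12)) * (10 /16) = -41290480417108871 /845473628949696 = -48.84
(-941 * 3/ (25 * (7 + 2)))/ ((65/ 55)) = -10351/ 975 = -10.62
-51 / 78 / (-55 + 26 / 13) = 17 / 1378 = 0.01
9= 9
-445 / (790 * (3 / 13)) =-1157 / 474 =-2.44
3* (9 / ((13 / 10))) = 270 / 13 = 20.77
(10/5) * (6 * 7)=84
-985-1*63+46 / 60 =-31417 / 30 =-1047.23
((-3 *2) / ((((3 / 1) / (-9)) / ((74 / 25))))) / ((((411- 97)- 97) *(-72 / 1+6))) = -222 / 59675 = -0.00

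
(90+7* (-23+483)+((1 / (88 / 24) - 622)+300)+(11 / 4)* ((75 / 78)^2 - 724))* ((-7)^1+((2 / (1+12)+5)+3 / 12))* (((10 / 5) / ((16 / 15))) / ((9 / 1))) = -332.47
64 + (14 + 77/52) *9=10573/52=203.33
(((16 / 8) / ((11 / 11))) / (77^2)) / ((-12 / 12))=-2 / 5929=-0.00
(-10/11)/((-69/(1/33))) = 10/25047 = 0.00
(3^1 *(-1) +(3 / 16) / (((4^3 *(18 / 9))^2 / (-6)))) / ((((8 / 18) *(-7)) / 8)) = 505575 / 65536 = 7.71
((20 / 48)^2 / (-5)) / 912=-0.00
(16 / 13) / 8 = 2 / 13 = 0.15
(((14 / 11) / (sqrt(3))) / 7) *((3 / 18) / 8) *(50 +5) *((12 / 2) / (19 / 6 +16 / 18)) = 15 *sqrt(3) / 146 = 0.18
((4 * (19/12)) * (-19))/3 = -361/9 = -40.11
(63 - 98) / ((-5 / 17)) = 119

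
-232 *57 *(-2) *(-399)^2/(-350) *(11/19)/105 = -8291448/125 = -66331.58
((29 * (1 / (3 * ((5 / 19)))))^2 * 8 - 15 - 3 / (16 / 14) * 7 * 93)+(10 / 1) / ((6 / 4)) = 16339489 / 1800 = 9077.49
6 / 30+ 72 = 361 / 5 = 72.20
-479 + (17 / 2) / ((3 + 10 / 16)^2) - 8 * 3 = -422479 / 841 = -502.35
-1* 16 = -16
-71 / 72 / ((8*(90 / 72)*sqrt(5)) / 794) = -28187*sqrt(5) / 1800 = -35.02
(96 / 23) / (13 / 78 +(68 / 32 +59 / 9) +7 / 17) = 117504 / 260659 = 0.45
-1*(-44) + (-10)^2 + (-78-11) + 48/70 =1949/35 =55.69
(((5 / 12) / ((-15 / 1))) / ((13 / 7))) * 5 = -0.07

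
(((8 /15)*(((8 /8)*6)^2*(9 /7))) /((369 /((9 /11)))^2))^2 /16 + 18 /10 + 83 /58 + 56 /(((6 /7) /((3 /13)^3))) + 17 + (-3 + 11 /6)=192455354057355437129 /9687050543911015275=19.87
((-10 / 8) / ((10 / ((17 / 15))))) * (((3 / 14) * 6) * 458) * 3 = -250.26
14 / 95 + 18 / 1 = 1724 / 95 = 18.15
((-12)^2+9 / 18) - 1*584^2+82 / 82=-681821 / 2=-340910.50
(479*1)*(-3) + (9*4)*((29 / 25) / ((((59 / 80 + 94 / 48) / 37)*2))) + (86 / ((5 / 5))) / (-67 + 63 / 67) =-8245271734 / 7159055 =-1151.73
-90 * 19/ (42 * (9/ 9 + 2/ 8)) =-228/ 7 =-32.57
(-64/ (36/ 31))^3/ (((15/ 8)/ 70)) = -13666680832/ 2187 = -6249053.88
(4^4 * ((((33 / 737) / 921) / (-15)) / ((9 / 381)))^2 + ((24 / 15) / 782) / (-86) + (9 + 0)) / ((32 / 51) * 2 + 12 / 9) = 129639751786489027 / 37282098710943900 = 3.48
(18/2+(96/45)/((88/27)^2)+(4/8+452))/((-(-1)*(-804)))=-279329/486420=-0.57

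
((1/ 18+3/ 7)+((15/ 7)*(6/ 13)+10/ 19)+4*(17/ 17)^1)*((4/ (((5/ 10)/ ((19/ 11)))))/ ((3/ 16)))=11949760/ 27027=442.14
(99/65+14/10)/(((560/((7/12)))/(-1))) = -19/6240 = -0.00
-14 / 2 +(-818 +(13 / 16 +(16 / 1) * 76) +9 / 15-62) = 26433 / 80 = 330.41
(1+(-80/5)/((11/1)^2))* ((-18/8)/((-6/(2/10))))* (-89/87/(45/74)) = -23051/210540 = -0.11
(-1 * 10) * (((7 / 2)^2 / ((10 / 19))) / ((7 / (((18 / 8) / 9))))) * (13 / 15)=-1729 / 240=-7.20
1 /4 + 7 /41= 69 /164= 0.42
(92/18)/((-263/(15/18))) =-115/7101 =-0.02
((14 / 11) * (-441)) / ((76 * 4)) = -3087 / 1672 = -1.85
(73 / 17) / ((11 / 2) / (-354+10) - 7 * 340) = -50224 / 27836667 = -0.00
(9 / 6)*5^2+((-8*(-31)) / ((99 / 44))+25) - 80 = 1669 / 18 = 92.72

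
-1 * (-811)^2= -657721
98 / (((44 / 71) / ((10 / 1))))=17395 / 11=1581.36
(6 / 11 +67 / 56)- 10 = -5087 / 616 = -8.26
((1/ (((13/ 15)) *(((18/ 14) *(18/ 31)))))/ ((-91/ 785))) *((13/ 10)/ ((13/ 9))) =-24335/ 2028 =-12.00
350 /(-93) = -350 /93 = -3.76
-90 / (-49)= 90 / 49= 1.84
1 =1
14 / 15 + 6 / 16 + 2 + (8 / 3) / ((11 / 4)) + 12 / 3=8.28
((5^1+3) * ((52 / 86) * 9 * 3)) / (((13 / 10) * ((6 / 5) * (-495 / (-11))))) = 80 / 43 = 1.86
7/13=0.54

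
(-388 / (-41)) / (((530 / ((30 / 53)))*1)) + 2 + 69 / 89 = 28550339 / 10250041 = 2.79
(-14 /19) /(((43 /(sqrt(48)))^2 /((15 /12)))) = -0.02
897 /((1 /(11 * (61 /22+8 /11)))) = 34534.50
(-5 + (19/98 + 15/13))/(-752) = 99/20384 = 0.00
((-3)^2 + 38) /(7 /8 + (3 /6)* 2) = 376 /15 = 25.07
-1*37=-37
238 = 238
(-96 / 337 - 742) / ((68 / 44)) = -2751650 / 5729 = -480.30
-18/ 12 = -3/ 2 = -1.50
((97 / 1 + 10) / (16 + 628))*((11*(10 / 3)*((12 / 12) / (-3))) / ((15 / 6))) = -1177 / 1449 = -0.81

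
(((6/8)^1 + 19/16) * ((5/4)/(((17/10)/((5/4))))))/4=3875/8704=0.45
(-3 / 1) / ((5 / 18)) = -54 / 5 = -10.80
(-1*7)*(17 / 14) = -17 / 2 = -8.50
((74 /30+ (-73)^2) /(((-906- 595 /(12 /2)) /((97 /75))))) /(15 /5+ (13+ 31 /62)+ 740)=-31029136 /3421838625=-0.01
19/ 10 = 1.90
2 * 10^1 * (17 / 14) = 170 / 7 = 24.29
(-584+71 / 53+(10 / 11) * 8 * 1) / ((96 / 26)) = -1453621 / 9328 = -155.83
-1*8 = -8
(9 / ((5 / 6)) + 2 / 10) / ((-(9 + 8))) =-11 / 17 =-0.65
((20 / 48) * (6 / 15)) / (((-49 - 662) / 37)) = -37 / 4266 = -0.01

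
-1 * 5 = -5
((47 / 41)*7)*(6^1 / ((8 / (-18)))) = -8883 / 82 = -108.33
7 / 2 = 3.50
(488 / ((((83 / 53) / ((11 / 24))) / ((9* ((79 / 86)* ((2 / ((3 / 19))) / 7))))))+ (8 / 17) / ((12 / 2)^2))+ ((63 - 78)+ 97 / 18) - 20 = 5369342749 / 2548266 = 2107.06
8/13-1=-5/13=-0.38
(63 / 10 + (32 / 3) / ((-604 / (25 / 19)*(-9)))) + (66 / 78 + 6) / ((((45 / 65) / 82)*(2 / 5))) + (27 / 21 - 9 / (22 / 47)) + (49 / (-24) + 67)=496388176387 / 238586040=2080.54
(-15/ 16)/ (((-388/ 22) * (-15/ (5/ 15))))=-11/ 9312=-0.00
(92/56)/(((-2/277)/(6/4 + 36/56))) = -487.58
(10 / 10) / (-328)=-1 / 328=-0.00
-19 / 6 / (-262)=19 / 1572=0.01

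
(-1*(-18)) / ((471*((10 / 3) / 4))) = 0.05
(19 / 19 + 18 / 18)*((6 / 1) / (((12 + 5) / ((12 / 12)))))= 12 / 17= 0.71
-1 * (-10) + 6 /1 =16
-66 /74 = -33 /37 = -0.89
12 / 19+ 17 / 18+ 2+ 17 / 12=4.99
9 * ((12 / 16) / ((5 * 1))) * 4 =5.40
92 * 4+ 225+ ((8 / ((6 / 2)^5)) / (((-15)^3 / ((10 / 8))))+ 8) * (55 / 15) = 306234653 / 492075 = 622.33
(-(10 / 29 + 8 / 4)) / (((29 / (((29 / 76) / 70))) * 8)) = -17 / 308560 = -0.00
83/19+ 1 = 102/19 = 5.37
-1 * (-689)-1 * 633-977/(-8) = 1425/8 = 178.12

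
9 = 9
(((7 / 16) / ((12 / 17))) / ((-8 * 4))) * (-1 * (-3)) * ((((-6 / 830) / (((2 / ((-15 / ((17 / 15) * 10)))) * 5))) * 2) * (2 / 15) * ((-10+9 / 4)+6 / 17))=31689 / 288972800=0.00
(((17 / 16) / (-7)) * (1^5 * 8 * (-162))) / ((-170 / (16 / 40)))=-81 / 175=-0.46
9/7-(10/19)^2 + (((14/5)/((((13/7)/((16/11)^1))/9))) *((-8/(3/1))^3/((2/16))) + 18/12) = -32432260057/10840830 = -2991.68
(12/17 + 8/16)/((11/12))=1.32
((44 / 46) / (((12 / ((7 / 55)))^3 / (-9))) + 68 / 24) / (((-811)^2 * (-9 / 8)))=-94621657 / 24710906830500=-0.00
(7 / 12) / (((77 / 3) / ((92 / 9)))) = 23 / 99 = 0.23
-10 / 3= -3.33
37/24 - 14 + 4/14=-2045/168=-12.17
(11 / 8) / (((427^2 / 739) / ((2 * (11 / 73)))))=89419 / 53240068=0.00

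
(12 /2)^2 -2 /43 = 1546 /43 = 35.95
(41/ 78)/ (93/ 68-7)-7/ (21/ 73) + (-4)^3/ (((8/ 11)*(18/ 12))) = -1241165/ 14937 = -83.09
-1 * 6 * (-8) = 48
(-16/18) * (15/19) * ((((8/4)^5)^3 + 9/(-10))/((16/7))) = -2293697/228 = -10060.07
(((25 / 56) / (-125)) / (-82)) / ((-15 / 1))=-1 / 344400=-0.00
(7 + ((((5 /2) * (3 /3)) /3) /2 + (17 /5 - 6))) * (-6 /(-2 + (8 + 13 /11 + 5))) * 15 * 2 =-9537 /134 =-71.17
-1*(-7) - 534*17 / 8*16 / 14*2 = -18107 / 7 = -2586.71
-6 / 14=-3 / 7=-0.43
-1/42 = -0.02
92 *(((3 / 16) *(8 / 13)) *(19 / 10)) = 1311 / 65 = 20.17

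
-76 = -76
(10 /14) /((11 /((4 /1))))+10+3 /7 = 10.69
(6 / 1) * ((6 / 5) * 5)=36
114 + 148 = 262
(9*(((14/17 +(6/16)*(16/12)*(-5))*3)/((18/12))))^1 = -513/17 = -30.18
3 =3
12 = 12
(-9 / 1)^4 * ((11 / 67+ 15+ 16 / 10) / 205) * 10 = 5365.36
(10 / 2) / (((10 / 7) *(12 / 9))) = 21 / 8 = 2.62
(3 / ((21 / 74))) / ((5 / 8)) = 592 / 35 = 16.91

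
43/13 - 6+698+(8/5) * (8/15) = 678757/975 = 696.16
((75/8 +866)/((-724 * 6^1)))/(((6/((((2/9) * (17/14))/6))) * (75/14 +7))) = -119051/973959552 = -0.00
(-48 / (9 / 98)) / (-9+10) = -1568 / 3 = -522.67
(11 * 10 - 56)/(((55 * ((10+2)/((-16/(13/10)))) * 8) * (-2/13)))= 9/11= 0.82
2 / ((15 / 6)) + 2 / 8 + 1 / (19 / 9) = 579 / 380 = 1.52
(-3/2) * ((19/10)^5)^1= -7428297/200000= -37.14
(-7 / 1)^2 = 49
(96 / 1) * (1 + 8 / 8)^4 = 1536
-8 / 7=-1.14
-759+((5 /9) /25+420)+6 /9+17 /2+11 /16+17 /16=-59051 /180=-328.06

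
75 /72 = 25 /24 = 1.04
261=261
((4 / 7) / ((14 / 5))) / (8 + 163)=10 / 8379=0.00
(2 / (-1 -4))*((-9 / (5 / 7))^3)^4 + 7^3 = -7818376656538954587487 / 1220703125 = -6404814157036.71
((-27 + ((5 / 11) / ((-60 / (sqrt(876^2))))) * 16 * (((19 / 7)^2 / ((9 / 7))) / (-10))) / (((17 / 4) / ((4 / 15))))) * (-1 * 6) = -12.74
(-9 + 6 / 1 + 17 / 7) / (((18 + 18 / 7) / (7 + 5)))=-0.33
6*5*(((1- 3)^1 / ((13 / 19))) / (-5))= 228 / 13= 17.54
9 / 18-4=-7 / 2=-3.50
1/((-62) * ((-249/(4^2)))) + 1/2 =7735/15438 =0.50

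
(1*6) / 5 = 6 / 5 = 1.20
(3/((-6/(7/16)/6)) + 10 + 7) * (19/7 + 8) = 18825/112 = 168.08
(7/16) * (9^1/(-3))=-21/16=-1.31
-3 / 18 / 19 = -1 / 114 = -0.01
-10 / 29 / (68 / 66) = -165 / 493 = -0.33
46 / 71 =0.65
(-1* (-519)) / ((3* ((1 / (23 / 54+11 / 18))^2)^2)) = 106335488 / 531441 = 200.09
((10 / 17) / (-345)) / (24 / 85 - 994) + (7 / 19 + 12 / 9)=31407306 / 18455821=1.70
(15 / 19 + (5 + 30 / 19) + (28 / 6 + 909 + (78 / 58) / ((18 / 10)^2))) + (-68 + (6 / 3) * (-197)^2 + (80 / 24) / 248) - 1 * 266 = 144269372563 / 1844748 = 78205.46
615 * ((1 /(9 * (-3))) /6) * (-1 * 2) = 205 /27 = 7.59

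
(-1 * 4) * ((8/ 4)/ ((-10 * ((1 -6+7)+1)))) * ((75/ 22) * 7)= 70/ 11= 6.36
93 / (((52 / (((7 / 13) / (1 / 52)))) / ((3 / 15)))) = 10.02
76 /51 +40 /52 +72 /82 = 85286 /27183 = 3.14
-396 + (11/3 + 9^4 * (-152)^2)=454754855/3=151584951.67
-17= -17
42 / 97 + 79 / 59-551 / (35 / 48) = -151006969 / 200305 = -753.89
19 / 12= 1.58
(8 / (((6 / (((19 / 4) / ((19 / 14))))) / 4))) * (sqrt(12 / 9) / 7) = 16 * sqrt(3) / 9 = 3.08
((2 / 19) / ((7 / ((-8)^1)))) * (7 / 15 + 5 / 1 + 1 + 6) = -2992 / 1995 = -1.50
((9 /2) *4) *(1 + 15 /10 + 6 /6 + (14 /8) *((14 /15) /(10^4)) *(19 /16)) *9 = 453625137 /800000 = 567.03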